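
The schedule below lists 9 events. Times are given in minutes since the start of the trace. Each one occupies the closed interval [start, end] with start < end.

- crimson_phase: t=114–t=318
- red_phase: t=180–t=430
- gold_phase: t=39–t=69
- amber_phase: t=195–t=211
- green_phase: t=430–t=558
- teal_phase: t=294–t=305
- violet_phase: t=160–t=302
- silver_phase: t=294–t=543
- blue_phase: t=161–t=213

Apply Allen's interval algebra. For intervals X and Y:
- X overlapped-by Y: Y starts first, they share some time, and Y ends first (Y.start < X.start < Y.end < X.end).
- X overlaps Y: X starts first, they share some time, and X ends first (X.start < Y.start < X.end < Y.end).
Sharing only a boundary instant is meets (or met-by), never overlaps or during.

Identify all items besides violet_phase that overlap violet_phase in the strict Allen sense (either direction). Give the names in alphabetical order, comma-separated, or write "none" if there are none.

red_phase, silver_phase, teal_phase

Target violet_phase = [t=160, t=302].
amber_phase [t=195, t=211] → during → no.
blue_phase [t=161, t=213] → during → no.
crimson_phase [t=114, t=318] → contains → no.
gold_phase [t=39, t=69] → before → no.
green_phase [t=430, t=558] → after → no.
red_phase [t=180, t=430] → overlapped-by → yes.
silver_phase [t=294, t=543] → overlapped-by → yes.
teal_phase [t=294, t=305] → overlapped-by → yes.
Result: red_phase, silver_phase, teal_phase.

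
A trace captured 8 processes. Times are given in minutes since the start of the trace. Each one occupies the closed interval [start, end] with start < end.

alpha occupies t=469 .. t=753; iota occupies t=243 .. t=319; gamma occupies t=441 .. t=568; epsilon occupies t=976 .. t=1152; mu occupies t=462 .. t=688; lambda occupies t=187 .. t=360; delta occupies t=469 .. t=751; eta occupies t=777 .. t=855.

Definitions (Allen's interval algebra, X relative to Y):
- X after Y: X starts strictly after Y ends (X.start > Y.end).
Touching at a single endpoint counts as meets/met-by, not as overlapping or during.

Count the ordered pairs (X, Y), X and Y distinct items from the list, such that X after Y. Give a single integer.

21

Checking all 56 ordered pairs for relation 'after'; matching pairs in alphabetical order:
(alpha, iota): alpha after iota ✓
(alpha, lambda): alpha after lambda ✓
(delta, iota): delta after iota ✓
(delta, lambda): delta after lambda ✓
(epsilon, alpha): epsilon after alpha ✓
(epsilon, delta): epsilon after delta ✓
(epsilon, eta): epsilon after eta ✓
(epsilon, gamma): epsilon after gamma ✓
(epsilon, iota): epsilon after iota ✓
(epsilon, lambda): epsilon after lambda ✓
(epsilon, mu): epsilon after mu ✓
(eta, alpha): eta after alpha ✓
(eta, delta): eta after delta ✓
(eta, gamma): eta after gamma ✓
(eta, iota): eta after iota ✓
(eta, lambda): eta after lambda ✓
(eta, mu): eta after mu ✓
(gamma, iota): gamma after iota ✓
(gamma, lambda): gamma after lambda ✓
(mu, iota): mu after iota ✓
(mu, lambda): mu after lambda ✓
Count: 21.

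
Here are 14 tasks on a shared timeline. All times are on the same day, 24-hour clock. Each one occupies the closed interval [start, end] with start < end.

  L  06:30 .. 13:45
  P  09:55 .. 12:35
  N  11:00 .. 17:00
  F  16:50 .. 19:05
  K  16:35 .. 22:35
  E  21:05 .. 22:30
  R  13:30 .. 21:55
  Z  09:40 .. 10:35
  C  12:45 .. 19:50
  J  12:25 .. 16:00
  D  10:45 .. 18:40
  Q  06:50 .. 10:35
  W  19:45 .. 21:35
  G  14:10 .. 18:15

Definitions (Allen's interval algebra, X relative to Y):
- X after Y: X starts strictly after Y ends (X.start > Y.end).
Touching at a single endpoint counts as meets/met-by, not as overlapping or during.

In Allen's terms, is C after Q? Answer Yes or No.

C = [12:45, 19:50], Q = [06:50, 10:35].
Actual relation of C to Q: after.
Asked whether 'after' holds → Yes.

Yes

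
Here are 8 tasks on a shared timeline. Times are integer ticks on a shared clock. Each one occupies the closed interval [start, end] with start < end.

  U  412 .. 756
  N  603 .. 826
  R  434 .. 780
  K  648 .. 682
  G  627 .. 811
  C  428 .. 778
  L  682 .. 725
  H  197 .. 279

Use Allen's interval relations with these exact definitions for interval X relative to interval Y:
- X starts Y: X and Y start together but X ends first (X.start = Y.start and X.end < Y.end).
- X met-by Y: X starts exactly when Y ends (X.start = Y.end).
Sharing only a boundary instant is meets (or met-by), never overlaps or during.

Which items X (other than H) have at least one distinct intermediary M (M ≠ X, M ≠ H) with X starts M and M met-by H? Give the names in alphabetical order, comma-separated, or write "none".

none

Target H = [197, 279].
Intermediaries M with M met-by H: none.
Union: none.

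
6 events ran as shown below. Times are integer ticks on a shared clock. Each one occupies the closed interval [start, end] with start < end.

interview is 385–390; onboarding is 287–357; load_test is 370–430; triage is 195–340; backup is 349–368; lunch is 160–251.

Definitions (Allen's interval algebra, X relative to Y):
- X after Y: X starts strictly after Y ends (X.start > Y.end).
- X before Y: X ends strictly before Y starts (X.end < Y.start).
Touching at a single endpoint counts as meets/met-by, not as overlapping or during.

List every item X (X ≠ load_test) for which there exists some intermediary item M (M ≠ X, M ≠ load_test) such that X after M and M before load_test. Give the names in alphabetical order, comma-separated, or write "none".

backup, interview, onboarding

Target load_test = [370, 430].
Intermediaries M with M before load_test: backup, lunch, onboarding, triage.
Via backup — items with X after backup: interview.
Via lunch — items with X after lunch: backup, interview, onboarding.
Via onboarding — items with X after onboarding: interview.
Via triage — items with X after triage: backup, interview.
Union: backup, interview, onboarding.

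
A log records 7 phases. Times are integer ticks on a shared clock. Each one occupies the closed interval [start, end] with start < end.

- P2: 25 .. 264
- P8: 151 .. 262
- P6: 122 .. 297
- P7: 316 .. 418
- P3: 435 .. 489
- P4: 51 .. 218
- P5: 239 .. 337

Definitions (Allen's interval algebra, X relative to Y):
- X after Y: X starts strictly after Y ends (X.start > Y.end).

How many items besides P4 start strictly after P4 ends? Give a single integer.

Target P4 = [51, 218].
P2 [25, 264] → contains → no.
P3 [435, 489] → after → counts.
P5 [239, 337] → after → counts.
P6 [122, 297] → overlapped-by → no.
P7 [316, 418] → after → counts.
P8 [151, 262] → overlapped-by → no.
Total: 3.

3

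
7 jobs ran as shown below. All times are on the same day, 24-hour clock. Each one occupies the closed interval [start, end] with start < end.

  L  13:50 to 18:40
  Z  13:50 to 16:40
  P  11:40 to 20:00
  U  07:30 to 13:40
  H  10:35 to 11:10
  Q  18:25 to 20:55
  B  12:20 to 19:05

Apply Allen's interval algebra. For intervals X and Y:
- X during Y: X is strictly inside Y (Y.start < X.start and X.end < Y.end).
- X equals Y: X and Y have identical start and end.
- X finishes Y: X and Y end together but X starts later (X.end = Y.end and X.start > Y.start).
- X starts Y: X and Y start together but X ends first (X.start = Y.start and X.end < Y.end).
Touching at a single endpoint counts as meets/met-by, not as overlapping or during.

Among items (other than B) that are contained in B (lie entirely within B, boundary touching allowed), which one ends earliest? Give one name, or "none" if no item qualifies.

Z

Target B = [12:20, 19:05].
H [10:35, 11:10] → before → excluded.
L [13:50, 18:40] → during → candidate.
P [11:40, 20:00] → contains → excluded.
Q [18:25, 20:55] → overlapped-by → excluded.
U [07:30, 13:40] → overlaps → excluded.
Z [13:50, 16:40] → during → candidate.
Among candidates, earliest end is 16:40 → Z.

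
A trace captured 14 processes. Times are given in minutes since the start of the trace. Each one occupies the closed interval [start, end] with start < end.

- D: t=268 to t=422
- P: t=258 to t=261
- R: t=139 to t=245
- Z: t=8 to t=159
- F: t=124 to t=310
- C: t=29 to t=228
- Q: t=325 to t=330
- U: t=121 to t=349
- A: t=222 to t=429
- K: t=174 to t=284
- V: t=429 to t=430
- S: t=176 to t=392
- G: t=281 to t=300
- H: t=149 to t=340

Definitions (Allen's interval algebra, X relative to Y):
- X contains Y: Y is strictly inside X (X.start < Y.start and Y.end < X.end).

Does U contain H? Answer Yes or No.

Yes

U = [t=121, t=349], H = [t=149, t=340].
Actual relation of U to H: contains.
Asked whether 'contains' holds → Yes.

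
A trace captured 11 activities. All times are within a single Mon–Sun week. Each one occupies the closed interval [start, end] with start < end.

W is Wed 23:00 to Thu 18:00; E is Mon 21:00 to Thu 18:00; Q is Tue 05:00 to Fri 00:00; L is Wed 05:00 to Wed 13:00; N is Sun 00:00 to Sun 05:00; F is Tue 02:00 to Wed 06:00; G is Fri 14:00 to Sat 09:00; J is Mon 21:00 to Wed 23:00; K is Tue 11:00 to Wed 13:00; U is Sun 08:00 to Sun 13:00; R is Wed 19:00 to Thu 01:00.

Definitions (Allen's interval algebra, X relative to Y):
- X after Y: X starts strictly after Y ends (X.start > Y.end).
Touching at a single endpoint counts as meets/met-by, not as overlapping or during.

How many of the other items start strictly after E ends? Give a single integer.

3

Target E = [Mon 21:00, Thu 18:00].
F [Tue 02:00, Wed 06:00] → during → no.
G [Fri 14:00, Sat 09:00] → after → counts.
J [Mon 21:00, Wed 23:00] → starts → no.
K [Tue 11:00, Wed 13:00] → during → no.
L [Wed 05:00, Wed 13:00] → during → no.
N [Sun 00:00, Sun 05:00] → after → counts.
Q [Tue 05:00, Fri 00:00] → overlapped-by → no.
R [Wed 19:00, Thu 01:00] → during → no.
U [Sun 08:00, Sun 13:00] → after → counts.
W [Wed 23:00, Thu 18:00] → finishes → no.
Total: 3.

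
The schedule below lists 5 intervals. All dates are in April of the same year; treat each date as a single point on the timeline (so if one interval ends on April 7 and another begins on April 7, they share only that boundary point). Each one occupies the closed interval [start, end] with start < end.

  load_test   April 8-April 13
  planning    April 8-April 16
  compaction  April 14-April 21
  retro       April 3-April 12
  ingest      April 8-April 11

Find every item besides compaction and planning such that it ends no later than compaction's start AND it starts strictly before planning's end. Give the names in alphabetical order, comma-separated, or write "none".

Conditions: its end is no later than compaction's start (X.end <= April 14) AND its start is strictly before planning's end (X.start < April 16).
ingest: end April 11 <= April 14? ✓; start April 8 < April 16? ✓ → yes.
load_test: end April 13 <= April 14? ✓; start April 8 < April 16? ✓ → yes.
retro: end April 12 <= April 14? ✓; start April 3 < April 16? ✓ → yes.
Result: ingest, load_test, retro.

ingest, load_test, retro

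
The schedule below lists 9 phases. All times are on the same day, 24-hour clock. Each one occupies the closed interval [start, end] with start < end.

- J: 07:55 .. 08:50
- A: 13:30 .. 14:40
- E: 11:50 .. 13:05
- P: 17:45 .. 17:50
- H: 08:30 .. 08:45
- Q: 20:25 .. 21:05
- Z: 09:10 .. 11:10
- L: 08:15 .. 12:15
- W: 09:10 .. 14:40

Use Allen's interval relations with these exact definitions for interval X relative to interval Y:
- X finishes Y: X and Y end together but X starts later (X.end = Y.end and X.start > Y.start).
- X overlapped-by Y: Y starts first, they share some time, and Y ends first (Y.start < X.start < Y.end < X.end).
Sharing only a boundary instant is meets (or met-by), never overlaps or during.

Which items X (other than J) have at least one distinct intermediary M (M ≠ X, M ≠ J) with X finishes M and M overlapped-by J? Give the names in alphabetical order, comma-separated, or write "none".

Target J = [07:55, 08:50].
Intermediaries M with M overlapped-by J: L.
Via L — items with X finishes L: none.
Union: none.

none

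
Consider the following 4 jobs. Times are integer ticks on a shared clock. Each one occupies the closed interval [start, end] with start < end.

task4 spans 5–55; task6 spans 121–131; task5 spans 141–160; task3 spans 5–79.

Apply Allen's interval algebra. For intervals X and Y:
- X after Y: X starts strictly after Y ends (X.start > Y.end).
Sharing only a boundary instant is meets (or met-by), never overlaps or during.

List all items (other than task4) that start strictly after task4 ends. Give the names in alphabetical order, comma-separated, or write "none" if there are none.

Target task4 = [5, 55].
task3 [5, 79] → started-by → no.
task5 [141, 160] → after → yes.
task6 [121, 131] → after → yes.
Result: task5, task6.

task5, task6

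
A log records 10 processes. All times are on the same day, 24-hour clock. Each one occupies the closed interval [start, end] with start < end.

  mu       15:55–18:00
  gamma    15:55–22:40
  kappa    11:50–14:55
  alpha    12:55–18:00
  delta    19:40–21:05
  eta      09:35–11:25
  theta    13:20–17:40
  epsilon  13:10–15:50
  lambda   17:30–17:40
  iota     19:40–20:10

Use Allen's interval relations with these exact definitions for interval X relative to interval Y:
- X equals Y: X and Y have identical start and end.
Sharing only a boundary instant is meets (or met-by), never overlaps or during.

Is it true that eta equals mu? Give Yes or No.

No

eta = [09:35, 11:25], mu = [15:55, 18:00].
Actual relation of eta to mu: before.
Asked whether 'equals' holds → No.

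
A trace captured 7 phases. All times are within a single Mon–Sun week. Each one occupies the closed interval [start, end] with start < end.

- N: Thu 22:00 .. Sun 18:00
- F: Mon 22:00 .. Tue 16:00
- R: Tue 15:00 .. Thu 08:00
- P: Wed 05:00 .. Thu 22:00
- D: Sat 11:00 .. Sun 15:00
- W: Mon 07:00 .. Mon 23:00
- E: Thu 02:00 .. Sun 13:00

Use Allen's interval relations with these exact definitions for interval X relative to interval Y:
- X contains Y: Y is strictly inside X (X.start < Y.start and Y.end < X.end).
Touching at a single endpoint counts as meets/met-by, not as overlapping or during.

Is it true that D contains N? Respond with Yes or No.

D = [Sat 11:00, Sun 15:00], N = [Thu 22:00, Sun 18:00].
Actual relation of D to N: during.
Asked whether 'contains' holds → No.

No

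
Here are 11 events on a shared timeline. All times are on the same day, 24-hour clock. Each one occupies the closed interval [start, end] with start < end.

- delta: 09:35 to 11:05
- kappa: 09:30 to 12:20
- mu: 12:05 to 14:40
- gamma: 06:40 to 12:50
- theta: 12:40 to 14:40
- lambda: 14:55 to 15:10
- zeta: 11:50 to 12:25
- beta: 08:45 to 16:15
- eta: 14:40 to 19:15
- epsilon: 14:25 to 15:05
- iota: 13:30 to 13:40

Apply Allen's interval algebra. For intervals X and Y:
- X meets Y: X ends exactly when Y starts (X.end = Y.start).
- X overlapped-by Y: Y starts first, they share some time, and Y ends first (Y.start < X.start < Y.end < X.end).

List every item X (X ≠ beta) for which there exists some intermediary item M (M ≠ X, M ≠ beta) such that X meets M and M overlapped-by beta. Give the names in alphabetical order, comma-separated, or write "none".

Target beta = [08:45, 16:15].
Intermediaries M with M overlapped-by beta: eta.
Via eta — items with X meets eta: mu, theta.
Union: mu, theta.

mu, theta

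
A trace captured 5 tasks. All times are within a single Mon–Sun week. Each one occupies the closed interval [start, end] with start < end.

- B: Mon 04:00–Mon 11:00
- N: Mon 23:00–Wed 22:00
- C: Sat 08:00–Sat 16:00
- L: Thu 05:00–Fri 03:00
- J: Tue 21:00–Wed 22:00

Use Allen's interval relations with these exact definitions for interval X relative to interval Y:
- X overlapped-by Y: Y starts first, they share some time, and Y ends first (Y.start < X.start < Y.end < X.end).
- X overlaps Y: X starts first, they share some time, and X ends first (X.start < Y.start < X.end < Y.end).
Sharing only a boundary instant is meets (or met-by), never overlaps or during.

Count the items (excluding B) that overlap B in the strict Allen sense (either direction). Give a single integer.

0

Target B = [Mon 04:00, Mon 11:00].
C [Sat 08:00, Sat 16:00] → after → no.
J [Tue 21:00, Wed 22:00] → after → no.
L [Thu 05:00, Fri 03:00] → after → no.
N [Mon 23:00, Wed 22:00] → after → no.
Total: 0.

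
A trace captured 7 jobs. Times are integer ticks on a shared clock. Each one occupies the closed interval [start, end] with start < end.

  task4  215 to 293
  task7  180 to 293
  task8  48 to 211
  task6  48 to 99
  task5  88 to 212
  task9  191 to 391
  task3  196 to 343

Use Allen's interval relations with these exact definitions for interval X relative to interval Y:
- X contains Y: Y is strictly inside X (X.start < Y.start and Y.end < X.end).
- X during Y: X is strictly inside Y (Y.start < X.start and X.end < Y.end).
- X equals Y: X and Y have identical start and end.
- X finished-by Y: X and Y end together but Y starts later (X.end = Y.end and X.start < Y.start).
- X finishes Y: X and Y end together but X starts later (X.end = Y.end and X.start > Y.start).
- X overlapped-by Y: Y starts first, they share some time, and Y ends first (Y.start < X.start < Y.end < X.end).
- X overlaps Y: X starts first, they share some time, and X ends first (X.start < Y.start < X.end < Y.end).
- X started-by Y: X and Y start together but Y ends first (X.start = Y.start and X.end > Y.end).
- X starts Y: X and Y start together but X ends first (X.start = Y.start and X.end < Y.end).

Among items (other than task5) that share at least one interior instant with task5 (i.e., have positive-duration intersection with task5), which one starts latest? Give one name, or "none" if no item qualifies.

task3

Target task5 = [88, 212].
task3 [196, 343] → overlapped-by → candidate.
task4 [215, 293] → after → excluded.
task6 [48, 99] → overlaps → candidate.
task7 [180, 293] → overlapped-by → candidate.
task8 [48, 211] → overlaps → candidate.
task9 [191, 391] → overlapped-by → candidate.
Among candidates, latest start is 196 → task3.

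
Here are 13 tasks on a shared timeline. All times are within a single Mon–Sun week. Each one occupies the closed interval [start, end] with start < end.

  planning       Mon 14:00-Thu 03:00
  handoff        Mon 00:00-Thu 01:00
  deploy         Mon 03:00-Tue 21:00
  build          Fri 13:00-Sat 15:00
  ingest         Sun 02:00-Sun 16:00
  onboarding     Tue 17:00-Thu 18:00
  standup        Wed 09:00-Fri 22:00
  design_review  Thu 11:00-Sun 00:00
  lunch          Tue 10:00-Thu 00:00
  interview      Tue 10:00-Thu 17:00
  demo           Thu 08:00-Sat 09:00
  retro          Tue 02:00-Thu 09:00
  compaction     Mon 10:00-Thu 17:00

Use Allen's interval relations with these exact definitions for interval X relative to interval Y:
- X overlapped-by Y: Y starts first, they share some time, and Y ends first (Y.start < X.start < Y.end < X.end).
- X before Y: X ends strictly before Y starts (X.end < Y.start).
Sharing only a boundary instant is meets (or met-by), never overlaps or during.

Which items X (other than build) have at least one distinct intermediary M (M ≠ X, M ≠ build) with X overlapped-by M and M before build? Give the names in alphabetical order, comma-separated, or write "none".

compaction, demo, design_review, interview, lunch, onboarding, planning, retro, standup

Target build = [Fri 13:00, Sat 15:00].
Intermediaries M with M before build: compaction, deploy, handoff, interview, lunch, onboarding, planning, retro.
Via compaction — items with X overlapped-by compaction: demo, design_review, onboarding, standup.
Via deploy — items with X overlapped-by deploy: compaction, interview, lunch, onboarding, planning, retro.
Via handoff — items with X overlapped-by handoff: compaction, interview, onboarding, planning, retro, standup.
Via interview — items with X overlapped-by interview: demo, design_review, onboarding, standup.
Via lunch — items with X overlapped-by lunch: onboarding, standup.
Via onboarding — items with X overlapped-by onboarding: demo, design_review, standup.
Via planning — items with X overlapped-by planning: interview, onboarding, retro, standup.
Via retro — items with X overlapped-by retro: demo, interview, onboarding, standup.
Union: compaction, demo, design_review, interview, lunch, onboarding, planning, retro, standup.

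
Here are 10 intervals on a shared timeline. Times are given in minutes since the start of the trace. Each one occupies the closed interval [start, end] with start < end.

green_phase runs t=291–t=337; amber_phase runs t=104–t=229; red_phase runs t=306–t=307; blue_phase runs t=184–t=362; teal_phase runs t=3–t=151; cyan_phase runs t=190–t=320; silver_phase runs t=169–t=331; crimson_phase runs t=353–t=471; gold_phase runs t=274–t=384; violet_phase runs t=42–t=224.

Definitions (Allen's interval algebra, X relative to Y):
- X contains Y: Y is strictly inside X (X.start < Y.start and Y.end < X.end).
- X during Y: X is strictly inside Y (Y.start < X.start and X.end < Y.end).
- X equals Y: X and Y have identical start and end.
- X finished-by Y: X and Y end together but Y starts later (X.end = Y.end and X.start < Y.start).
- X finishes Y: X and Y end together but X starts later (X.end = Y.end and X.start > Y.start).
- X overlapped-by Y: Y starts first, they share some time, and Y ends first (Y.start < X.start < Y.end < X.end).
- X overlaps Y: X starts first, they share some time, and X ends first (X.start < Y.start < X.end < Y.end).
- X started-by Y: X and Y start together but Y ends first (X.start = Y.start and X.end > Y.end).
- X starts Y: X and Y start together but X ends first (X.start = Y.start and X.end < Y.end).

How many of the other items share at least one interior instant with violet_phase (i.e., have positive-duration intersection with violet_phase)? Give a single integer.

5

Target violet_phase = [t=42, t=224].
amber_phase [t=104, t=229] → overlapped-by → counts.
blue_phase [t=184, t=362] → overlapped-by → counts.
crimson_phase [t=353, t=471] → after → no.
cyan_phase [t=190, t=320] → overlapped-by → counts.
gold_phase [t=274, t=384] → after → no.
green_phase [t=291, t=337] → after → no.
red_phase [t=306, t=307] → after → no.
silver_phase [t=169, t=331] → overlapped-by → counts.
teal_phase [t=3, t=151] → overlaps → counts.
Total: 5.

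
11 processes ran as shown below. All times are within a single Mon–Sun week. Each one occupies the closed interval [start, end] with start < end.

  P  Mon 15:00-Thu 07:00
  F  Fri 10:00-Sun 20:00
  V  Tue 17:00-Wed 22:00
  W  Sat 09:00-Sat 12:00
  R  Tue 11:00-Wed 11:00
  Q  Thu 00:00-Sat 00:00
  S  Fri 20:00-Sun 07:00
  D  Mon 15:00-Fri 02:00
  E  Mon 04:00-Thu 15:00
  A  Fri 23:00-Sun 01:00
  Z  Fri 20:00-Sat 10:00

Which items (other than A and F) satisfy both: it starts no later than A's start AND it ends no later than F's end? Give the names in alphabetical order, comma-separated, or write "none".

D, E, P, Q, R, S, V, Z

Conditions: its start is no later than A's start (X.start <= Fri 23:00) AND its end is no later than F's end (X.end <= Sun 20:00).
D: start Mon 15:00 <= Fri 23:00? ✓; end Fri 02:00 <= Sun 20:00? ✓ → yes.
E: start Mon 04:00 <= Fri 23:00? ✓; end Thu 15:00 <= Sun 20:00? ✓ → yes.
P: start Mon 15:00 <= Fri 23:00? ✓; end Thu 07:00 <= Sun 20:00? ✓ → yes.
Q: start Thu 00:00 <= Fri 23:00? ✓; end Sat 00:00 <= Sun 20:00? ✓ → yes.
R: start Tue 11:00 <= Fri 23:00? ✓; end Wed 11:00 <= Sun 20:00? ✓ → yes.
S: start Fri 20:00 <= Fri 23:00? ✓; end Sun 07:00 <= Sun 20:00? ✓ → yes.
V: start Tue 17:00 <= Fri 23:00? ✓; end Wed 22:00 <= Sun 20:00? ✓ → yes.
W: start Sat 09:00 <= Fri 23:00? ✗; end Sat 12:00 <= Sun 20:00? ✓ → no.
Z: start Fri 20:00 <= Fri 23:00? ✓; end Sat 10:00 <= Sun 20:00? ✓ → yes.
Result: D, E, P, Q, R, S, V, Z.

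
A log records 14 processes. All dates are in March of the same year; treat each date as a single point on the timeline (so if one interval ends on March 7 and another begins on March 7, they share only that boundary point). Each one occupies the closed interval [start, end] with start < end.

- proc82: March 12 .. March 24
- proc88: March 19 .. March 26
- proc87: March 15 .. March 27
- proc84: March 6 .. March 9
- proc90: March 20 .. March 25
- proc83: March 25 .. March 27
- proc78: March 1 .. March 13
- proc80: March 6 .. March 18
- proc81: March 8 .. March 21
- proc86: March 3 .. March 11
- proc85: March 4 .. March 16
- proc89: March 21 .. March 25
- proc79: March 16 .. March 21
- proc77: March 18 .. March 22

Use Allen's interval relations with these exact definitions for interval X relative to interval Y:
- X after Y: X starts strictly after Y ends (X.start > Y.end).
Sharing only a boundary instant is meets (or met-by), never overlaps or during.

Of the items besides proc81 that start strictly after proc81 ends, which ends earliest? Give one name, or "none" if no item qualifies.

proc83

Target proc81 = [March 8, March 21].
proc77 [March 18, March 22] → overlapped-by → excluded.
proc78 [March 1, March 13] → overlaps → excluded.
proc79 [March 16, March 21] → finishes → excluded.
proc80 [March 6, March 18] → overlaps → excluded.
proc82 [March 12, March 24] → overlapped-by → excluded.
proc83 [March 25, March 27] → after → candidate.
proc84 [March 6, March 9] → overlaps → excluded.
proc85 [March 4, March 16] → overlaps → excluded.
proc86 [March 3, March 11] → overlaps → excluded.
proc87 [March 15, March 27] → overlapped-by → excluded.
proc88 [March 19, March 26] → overlapped-by → excluded.
proc89 [March 21, March 25] → met-by → excluded.
proc90 [March 20, March 25] → overlapped-by → excluded.
Among candidates, earliest end is March 27 → proc83.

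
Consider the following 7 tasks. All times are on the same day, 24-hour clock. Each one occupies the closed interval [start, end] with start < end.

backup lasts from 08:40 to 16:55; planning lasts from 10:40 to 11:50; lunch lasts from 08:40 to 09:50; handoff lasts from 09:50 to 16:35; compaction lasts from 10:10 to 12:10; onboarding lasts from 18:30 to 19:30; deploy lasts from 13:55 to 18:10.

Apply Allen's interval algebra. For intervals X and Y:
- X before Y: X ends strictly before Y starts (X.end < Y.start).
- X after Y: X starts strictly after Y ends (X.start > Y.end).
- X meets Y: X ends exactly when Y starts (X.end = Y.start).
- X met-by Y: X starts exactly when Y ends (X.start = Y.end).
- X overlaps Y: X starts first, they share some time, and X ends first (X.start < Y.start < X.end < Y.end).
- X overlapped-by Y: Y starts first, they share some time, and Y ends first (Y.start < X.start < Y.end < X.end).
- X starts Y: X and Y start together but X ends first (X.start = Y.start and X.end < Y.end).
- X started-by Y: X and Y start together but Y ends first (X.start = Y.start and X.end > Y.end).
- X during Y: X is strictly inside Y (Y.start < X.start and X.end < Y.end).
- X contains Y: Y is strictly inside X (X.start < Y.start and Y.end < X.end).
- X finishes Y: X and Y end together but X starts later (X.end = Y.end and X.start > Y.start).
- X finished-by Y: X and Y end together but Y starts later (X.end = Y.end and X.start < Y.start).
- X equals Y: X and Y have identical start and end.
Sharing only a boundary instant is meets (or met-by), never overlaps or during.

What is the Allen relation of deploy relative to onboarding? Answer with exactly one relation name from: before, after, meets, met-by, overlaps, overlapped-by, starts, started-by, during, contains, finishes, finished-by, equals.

before

deploy = [13:55, 18:10]; onboarding = [18:30, 19:30].
Compare endpoints: deploy.start < onboarding.start, deploy.start < onboarding.end, deploy.end < onboarding.start, deploy.end < onboarding.end.
That pattern is 'before'.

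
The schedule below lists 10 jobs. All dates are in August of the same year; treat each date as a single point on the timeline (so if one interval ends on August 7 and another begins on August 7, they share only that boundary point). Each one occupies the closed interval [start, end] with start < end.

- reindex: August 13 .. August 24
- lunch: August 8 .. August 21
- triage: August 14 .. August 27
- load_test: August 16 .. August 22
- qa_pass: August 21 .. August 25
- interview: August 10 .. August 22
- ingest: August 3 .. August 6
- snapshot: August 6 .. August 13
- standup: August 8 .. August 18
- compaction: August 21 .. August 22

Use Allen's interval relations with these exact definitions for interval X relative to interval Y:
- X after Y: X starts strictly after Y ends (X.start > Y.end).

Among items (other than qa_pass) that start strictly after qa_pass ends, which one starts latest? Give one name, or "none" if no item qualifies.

Target qa_pass = [August 21, August 25].
compaction [August 21, August 22] → starts → excluded.
ingest [August 3, August 6] → before → excluded.
interview [August 10, August 22] → overlaps → excluded.
load_test [August 16, August 22] → overlaps → excluded.
lunch [August 8, August 21] → meets → excluded.
reindex [August 13, August 24] → overlaps → excluded.
snapshot [August 6, August 13] → before → excluded.
standup [August 8, August 18] → before → excluded.
triage [August 14, August 27] → contains → excluded.
No candidates → none.

none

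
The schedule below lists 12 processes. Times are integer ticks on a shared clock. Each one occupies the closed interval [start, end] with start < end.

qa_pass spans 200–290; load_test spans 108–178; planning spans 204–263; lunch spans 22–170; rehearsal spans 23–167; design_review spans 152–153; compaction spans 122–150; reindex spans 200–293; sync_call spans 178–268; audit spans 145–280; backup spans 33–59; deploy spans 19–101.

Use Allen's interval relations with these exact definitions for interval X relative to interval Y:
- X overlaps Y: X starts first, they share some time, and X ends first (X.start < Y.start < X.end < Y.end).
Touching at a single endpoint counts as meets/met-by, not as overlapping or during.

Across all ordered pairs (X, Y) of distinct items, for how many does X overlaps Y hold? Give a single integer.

12

Checking all 132 ordered pairs for relation 'overlaps'; matching pairs in alphabetical order:
(audit, qa_pass): audit overlaps qa_pass ✓
(audit, reindex): audit overlaps reindex ✓
(compaction, audit): compaction overlaps audit ✓
(deploy, lunch): deploy overlaps lunch ✓
(deploy, rehearsal): deploy overlaps rehearsal ✓
(load_test, audit): load_test overlaps audit ✓
(lunch, audit): lunch overlaps audit ✓
(lunch, load_test): lunch overlaps load_test ✓
(rehearsal, audit): rehearsal overlaps audit ✓
(rehearsal, load_test): rehearsal overlaps load_test ✓
(sync_call, qa_pass): sync_call overlaps qa_pass ✓
(sync_call, reindex): sync_call overlaps reindex ✓
Count: 12.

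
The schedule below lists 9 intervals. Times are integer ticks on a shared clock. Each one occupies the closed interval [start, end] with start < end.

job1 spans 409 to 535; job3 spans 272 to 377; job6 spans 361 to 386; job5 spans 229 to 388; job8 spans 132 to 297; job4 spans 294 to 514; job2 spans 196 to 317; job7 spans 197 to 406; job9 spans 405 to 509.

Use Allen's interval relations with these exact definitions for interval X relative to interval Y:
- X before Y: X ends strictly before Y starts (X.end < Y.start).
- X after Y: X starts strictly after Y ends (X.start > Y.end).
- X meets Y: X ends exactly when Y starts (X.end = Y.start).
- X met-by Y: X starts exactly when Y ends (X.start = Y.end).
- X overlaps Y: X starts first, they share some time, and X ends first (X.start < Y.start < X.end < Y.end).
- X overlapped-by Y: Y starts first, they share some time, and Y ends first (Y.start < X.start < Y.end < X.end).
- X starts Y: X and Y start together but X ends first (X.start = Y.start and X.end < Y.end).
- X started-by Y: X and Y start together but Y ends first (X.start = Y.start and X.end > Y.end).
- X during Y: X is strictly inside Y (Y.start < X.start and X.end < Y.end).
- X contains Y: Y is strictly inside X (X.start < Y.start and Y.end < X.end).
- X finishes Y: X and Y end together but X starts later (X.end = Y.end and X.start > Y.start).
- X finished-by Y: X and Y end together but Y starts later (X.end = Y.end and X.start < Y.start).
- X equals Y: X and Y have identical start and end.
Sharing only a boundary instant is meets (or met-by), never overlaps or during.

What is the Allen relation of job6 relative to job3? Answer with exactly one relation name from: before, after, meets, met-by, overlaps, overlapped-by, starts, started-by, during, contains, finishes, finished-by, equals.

overlapped-by

job6 = [361, 386]; job3 = [272, 377].
Compare endpoints: job6.start > job3.start, job6.start < job3.end, job6.end > job3.start, job6.end > job3.end.
That pattern is 'overlapped-by'.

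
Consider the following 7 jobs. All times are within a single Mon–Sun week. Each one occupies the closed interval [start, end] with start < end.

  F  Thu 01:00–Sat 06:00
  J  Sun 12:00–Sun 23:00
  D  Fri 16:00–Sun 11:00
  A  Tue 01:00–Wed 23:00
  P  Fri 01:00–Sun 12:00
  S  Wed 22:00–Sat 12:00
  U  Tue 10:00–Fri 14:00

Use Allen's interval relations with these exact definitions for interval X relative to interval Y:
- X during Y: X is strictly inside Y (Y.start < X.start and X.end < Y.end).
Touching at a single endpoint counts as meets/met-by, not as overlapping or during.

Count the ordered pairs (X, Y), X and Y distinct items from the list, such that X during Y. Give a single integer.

2

Checking all 42 ordered pairs for relation 'during'; matching pairs in alphabetical order:
(D, P): D during P ✓
(F, S): F during S ✓
Count: 2.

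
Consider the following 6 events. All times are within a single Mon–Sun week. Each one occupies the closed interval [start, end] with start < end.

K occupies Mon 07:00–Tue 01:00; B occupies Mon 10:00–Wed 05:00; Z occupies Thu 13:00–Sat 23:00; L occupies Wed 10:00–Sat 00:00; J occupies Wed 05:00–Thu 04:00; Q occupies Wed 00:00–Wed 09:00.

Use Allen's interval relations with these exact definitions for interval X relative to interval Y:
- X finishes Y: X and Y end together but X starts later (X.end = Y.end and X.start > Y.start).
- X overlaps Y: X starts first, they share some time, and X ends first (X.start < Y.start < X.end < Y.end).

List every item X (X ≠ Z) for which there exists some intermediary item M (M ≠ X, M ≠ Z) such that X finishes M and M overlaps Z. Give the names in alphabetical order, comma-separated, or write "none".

none

Target Z = [Thu 13:00, Sat 23:00].
Intermediaries M with M overlaps Z: L.
Via L — items with X finishes L: none.
Union: none.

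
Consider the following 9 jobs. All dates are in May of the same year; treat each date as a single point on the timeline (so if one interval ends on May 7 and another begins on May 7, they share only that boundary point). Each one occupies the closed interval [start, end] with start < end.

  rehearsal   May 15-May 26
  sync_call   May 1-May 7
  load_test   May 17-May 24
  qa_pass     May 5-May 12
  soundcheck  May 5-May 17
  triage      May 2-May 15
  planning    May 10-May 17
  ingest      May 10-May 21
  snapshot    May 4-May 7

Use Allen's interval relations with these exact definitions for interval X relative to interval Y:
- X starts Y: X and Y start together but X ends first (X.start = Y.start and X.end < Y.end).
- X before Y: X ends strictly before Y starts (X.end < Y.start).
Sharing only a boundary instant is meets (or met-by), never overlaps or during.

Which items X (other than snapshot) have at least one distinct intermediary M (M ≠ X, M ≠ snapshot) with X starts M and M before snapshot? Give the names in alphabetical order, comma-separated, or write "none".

Target snapshot = [May 4, May 7].
Intermediaries M with M before snapshot: none.
Union: none.

none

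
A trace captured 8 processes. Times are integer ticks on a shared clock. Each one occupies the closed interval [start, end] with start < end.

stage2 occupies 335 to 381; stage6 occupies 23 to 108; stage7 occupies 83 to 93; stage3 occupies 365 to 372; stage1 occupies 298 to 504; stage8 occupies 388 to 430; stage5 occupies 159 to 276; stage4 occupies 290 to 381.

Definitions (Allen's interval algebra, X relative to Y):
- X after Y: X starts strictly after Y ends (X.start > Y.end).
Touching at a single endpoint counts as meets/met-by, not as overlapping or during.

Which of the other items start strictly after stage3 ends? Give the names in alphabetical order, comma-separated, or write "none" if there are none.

stage8

Target stage3 = [365, 372].
stage1 [298, 504] → contains → no.
stage2 [335, 381] → contains → no.
stage4 [290, 381] → contains → no.
stage5 [159, 276] → before → no.
stage6 [23, 108] → before → no.
stage7 [83, 93] → before → no.
stage8 [388, 430] → after → yes.
Result: stage8.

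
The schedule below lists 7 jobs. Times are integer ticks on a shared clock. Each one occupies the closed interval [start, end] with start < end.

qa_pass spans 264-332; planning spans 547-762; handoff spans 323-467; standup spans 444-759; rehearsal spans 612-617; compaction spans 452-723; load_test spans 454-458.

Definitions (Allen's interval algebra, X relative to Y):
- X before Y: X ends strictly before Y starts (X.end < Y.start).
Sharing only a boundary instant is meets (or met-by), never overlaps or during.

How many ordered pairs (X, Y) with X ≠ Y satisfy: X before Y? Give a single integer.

Checking all 42 ordered pairs for relation 'before'; matching pairs in alphabetical order:
(handoff, planning): handoff before planning ✓
(handoff, rehearsal): handoff before rehearsal ✓
(load_test, planning): load_test before planning ✓
(load_test, rehearsal): load_test before rehearsal ✓
(qa_pass, compaction): qa_pass before compaction ✓
(qa_pass, load_test): qa_pass before load_test ✓
(qa_pass, planning): qa_pass before planning ✓
(qa_pass, rehearsal): qa_pass before rehearsal ✓
(qa_pass, standup): qa_pass before standup ✓
Count: 9.

9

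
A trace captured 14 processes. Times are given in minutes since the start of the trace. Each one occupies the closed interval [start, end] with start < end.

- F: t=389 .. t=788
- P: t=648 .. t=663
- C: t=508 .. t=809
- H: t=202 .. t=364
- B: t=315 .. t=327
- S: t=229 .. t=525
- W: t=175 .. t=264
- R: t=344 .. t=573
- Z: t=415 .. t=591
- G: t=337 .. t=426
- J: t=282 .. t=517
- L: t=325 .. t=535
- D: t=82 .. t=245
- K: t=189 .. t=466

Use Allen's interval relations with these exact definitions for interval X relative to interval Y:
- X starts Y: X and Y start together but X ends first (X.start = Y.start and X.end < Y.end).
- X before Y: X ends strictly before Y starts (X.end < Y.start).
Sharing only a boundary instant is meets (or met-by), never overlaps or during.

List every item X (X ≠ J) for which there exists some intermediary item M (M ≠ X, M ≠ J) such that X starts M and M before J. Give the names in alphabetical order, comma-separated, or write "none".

Target J = [t=282, t=517].
Intermediaries M with M before J: D, W.
Via D — items with X starts D: none.
Via W — items with X starts W: none.
Union: none.

none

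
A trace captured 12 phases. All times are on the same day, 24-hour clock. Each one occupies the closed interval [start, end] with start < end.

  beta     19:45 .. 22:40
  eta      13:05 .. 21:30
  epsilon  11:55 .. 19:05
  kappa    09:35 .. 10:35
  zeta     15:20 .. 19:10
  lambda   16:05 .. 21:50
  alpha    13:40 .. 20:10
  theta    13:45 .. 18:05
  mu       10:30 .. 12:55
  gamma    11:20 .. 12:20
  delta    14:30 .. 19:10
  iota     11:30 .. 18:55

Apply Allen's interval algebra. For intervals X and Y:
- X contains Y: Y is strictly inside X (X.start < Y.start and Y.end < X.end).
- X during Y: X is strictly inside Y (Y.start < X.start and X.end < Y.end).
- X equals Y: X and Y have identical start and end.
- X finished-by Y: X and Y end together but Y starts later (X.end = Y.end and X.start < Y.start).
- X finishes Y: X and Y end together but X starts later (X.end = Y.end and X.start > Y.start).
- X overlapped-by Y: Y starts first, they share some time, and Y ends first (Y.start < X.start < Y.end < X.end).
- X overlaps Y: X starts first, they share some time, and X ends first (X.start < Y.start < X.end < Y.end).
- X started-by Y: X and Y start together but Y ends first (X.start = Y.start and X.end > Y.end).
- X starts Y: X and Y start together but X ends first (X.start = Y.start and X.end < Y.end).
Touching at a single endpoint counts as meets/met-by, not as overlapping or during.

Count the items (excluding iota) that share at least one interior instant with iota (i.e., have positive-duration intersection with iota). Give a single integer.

9

Target iota = [11:30, 18:55].
alpha [13:40, 20:10] → overlapped-by → counts.
beta [19:45, 22:40] → after → no.
delta [14:30, 19:10] → overlapped-by → counts.
epsilon [11:55, 19:05] → overlapped-by → counts.
eta [13:05, 21:30] → overlapped-by → counts.
gamma [11:20, 12:20] → overlaps → counts.
kappa [09:35, 10:35] → before → no.
lambda [16:05, 21:50] → overlapped-by → counts.
mu [10:30, 12:55] → overlaps → counts.
theta [13:45, 18:05] → during → counts.
zeta [15:20, 19:10] → overlapped-by → counts.
Total: 9.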